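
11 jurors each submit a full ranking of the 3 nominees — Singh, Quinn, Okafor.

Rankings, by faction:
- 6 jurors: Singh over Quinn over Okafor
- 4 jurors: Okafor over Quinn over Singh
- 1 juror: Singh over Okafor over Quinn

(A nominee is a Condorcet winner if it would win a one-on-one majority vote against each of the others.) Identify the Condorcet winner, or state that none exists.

Singh

Pairwise majorities:
Singh vs Quinn: Singh preferred on 6+1 = 7 ballots; Singh wins 7–4.
Singh vs Okafor: 7 to 4, Singh.
Quinn vs Okafor: Quinn preferred on 6 ballots; Quinn wins 6–5.
Singh defeats every rival head-to-head and is the Condorcet winner.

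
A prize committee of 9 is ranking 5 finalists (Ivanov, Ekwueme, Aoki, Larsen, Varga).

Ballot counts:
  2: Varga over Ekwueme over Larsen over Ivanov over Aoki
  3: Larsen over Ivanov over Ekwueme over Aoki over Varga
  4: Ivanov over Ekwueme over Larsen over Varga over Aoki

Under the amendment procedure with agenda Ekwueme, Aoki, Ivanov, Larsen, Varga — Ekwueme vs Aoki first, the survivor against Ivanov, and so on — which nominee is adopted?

Round 1: Ekwueme vs Aoki — 9–0, Ekwueme advances.
Round 2: Ekwueme vs Ivanov — 2–7, Ivanov advances.
Round 3: Ivanov vs Larsen — 4–5, Larsen advances.
Round 4: Larsen vs Varga — 7–2, Larsen advances.
Larsen survives the agenda.

Larsen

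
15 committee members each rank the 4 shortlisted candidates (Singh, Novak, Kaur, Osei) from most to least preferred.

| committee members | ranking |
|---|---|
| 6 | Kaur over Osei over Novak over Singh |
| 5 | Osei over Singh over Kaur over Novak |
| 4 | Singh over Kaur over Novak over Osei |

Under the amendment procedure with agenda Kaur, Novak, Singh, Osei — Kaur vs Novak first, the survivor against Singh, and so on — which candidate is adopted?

Osei

Round 1: Kaur vs Novak — 15–0, Kaur advances.
Round 2: Kaur vs Singh — 6–9, Singh advances.
Round 3: Singh vs Osei — 4–11, Osei advances.
The agenda winner is Osei.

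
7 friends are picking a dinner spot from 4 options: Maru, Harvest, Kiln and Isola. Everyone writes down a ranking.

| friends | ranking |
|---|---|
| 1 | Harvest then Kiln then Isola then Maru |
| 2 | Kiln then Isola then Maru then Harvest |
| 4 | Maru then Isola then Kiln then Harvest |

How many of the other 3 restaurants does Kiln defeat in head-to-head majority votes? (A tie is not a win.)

Kiln against each rival (7 friends):
Kiln vs Maru: 1+2 = 3 for Kiln, 4 for Maru — Maru by 4–3.
Kiln vs Harvest: 6 to 1, Kiln.
Kiln vs Isola: Isola, 4–3.
Kiln beats Harvest; loses to Maru, Isola — 1 pairwise win.

1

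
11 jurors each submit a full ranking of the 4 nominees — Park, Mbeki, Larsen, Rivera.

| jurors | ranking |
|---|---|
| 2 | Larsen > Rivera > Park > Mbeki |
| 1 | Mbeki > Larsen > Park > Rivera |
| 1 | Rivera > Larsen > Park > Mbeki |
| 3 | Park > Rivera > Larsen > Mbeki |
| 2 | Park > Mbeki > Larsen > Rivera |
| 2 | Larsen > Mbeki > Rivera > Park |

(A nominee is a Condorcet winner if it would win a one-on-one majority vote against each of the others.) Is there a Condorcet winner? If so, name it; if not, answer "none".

Pairwise majorities:
Park vs Mbeki: 8 to 3, Park.
Park vs Larsen: Park preferred on 3+2 = 5 ballots; Larsen wins 6–5.
Park vs Rivera: Park preferred on 1+3+2 = 6 ballots; Park wins 6–5.
Mbeki vs Larsen: Larsen wins 8–3.
Mbeki–Rivera: Rivera 6–5.
Larsen vs Rivera: Larsen wins 7–4.
Larsen wins every pairwise contest, so Larsen is the Condorcet winner.

Larsen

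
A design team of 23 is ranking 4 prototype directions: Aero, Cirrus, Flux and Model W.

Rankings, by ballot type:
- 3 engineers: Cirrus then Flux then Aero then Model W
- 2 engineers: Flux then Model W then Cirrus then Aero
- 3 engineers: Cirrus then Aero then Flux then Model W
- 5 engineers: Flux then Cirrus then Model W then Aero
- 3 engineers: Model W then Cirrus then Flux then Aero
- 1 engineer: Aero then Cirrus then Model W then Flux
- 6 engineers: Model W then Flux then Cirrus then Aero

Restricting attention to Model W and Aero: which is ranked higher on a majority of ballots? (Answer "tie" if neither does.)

Model W

Ballots ranking Model W above Aero: 2 + 5 + 3 + 6 = 16.
Ballots ranking Aero above Model W: 23 − 16 = 7.
Model W wins the head-to-head 16–7.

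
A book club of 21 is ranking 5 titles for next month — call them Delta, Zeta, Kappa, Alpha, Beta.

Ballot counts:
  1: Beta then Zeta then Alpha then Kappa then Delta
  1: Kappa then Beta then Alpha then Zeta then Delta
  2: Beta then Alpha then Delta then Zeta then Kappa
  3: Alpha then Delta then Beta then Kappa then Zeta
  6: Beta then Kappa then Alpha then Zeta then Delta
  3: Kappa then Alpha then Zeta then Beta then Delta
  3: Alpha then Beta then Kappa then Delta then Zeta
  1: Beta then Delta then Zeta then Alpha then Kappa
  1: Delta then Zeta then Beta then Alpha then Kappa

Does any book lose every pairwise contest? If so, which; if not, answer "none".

Pairwise majorities:
Delta vs Zeta: Zeta wins 11–10.
Delta–Kappa: Kappa 14–7.
Delta–Alpha: Alpha 19–2.
Delta–Beta: Beta 17–4.
Zeta vs Kappa: Zeta preferred on 1+2+1+1 = 5 ballots; Kappa wins 16–5.
Zeta–Alpha: Alpha 18–3.
Zeta–Beta: Beta 17–4.
Kappa vs Alpha: Kappa preferred on 1+6+3 = 10 ballots; Alpha wins 11–10.
Kappa vs Beta: Kappa preferred on 1+3 = 4 ballots; Beta wins 17–4.
Alpha–Beta: Beta 12–9.
Delta is beaten in every head-to-head and is the Condorcet loser.

Delta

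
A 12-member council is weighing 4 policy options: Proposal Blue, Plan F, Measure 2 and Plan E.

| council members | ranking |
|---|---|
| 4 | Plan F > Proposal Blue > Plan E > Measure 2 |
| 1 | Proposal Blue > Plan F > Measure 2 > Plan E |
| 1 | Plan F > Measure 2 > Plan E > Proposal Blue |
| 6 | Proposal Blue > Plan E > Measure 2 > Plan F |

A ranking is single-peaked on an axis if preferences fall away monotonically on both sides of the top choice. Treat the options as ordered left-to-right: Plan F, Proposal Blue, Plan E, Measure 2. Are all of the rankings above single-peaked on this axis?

Axis positions: Plan F=1, Proposal Blue=2, Plan E=3, Measure 2=4.
Type 1 (peak Plan F at position 1): ranking walks positions 1-2-3-4, expanding outward from the peak — single-peaked.
Type 2: ranking walks positions 2-1-4-3; Measure 2 is ranked above Plan E even though Plan E lies between Measure 2 and the peak Proposal Blue on the axis — preferences dip and rise again. Not single-peaked.
Type 3: ranking walks positions 1-4-3-2; Measure 2 is ranked above Proposal Blue even though Proposal Blue lies between Measure 2 and the peak Plan F on the axis — preferences dip and rise again. Not single-peaked.
Type 4 (peak Proposal Blue at position 2): ranking walks positions 2-3-4-1, expanding outward from the peak — single-peaked.
Type 2 violates single-peakedness, so the profile is not single-peaked on this axis.

no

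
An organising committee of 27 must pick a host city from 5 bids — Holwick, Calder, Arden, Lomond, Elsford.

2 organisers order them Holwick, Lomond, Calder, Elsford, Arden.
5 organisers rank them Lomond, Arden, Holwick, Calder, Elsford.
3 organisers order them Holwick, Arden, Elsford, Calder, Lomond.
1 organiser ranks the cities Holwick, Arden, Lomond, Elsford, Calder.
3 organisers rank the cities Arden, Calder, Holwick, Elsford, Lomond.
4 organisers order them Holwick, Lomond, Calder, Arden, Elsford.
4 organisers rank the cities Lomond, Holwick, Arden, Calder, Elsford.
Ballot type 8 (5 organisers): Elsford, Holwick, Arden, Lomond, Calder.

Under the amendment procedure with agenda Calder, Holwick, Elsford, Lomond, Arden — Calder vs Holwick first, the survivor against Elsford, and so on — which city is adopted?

Holwick

Round 1: Calder vs Holwick — 3–24, Holwick advances.
Round 2: Holwick vs Elsford — 22–5, Holwick advances.
Round 3: Holwick vs Lomond — 18–9, Holwick advances.
Round 4: Holwick vs Arden — 19–8, Holwick advances.
Holwick survives the agenda.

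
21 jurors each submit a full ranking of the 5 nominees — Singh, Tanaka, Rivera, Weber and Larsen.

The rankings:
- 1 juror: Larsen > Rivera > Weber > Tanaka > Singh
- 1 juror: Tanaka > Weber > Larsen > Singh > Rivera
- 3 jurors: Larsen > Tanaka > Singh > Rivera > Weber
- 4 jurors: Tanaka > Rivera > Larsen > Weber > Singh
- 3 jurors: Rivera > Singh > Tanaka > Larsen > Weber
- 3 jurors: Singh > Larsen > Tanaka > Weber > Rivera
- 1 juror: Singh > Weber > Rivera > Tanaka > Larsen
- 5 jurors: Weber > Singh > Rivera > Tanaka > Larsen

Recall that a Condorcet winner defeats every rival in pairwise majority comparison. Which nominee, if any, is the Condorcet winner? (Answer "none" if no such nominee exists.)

Pairwise majorities:
Singh vs Tanaka: Singh is ranked higher on 3+3+1+5 = 12 ballots, Tanaka on 9. Singh wins 12–9.
Singh vs Rivera: Singh wins 13–8.
Singh vs Weber: Weber wins 11–10.
Singh vs Larsen: Singh, 12–9.
Tanaka vs Rivera: Tanaka wins 11–10.
Tanaka vs Weber: Tanaka wins 14–7.
Tanaka vs Larsen: 1+4+3+1+5 = 14 for Tanaka, 7 for Larsen — Tanaka by 14–7.
Rivera vs Weber: Rivera wins 11–10.
Rivera vs Larsen: Rivera, 13–8.
Weber vs Larsen: 7 to 14, Larsen.
Every nominee loses at least once (Singh loses to Weber; Tanaka loses to Singh; Rivera loses to Singh; Weber loses to Tanaka; Larsen loses to Singh). The majority relation contains the cycle Singh beats Tanaka beats Weber beats Singh, so there is no Condorcet winner.

none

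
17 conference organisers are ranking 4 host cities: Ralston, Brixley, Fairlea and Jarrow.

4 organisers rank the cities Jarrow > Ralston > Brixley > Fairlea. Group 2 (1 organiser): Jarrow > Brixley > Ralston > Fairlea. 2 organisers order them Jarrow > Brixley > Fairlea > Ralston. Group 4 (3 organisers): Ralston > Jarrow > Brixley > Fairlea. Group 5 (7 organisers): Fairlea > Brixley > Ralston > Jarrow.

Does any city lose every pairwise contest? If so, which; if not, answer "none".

Pairwise majorities:
Ralston vs Brixley: Brixley, 10–7.
Ralston vs Fairlea: Fairlea wins 9–8.
Ralston vs Jarrow: Ralston, 10–7.
Brixley–Fairlea: Brixley 10–7.
Brixley vs Jarrow: Brixley is ranked higher on 7 ballots, Jarrow on 10. Jarrow wins 10–7.
Fairlea–Jarrow: Jarrow 10–7.
No city is winless: Ralston beats Jarrow; Brixley beats Ralston; Fairlea beats Ralston; Jarrow beats Brixley. There is no Condorcet loser.

none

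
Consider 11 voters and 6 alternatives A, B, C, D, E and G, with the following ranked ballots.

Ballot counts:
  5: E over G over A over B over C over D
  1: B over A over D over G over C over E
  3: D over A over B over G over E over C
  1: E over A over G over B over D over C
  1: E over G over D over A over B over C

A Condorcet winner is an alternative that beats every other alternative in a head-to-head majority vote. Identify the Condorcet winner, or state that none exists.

Head-to-head results (11 voters):
A vs B: 5+3+1+1 = 10 for A, 1 for B — A by 10–1.
A vs C: 5+1+3+1+1 = 11 for A, 0 for C — A by 11–0.
A vs D: A is ranked higher on 5+1+1 = 7 ballots, D on 4. A wins 7–4.
A vs E: A preferred on 1+3 = 4 ballots; E wins 7–4.
A vs G: 1+3+1 = 5 for A, 6 for G — G by 6–5.
B–C: B 11–0.
B vs D: B, 7–4.
B vs E: E, 7–4.
B vs G: B preferred on 1+3 = 4 ballots; G wins 7–4.
C vs D: D wins 6–5.
C vs E: E wins 10–1.
C–G: G 11–0.
D vs E: E, 7–4.
D vs G: 1+3 = 4 for D, 7 for G — G by 7–4.
E vs G: E is ranked higher on 5+1+1 = 7 ballots, G on 4. E wins 7–4.
E wins every pairwise contest, so E is the Condorcet winner.

E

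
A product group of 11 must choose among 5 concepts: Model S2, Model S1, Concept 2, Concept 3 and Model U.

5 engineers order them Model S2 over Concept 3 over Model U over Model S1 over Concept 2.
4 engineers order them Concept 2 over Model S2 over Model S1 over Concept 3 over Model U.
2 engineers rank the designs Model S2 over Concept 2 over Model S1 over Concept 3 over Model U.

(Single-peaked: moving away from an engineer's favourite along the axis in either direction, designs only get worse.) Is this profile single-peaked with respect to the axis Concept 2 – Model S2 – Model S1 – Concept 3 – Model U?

Axis positions: Concept 2=1, Model S2=2, Model S1=3, Concept 3=4, Model U=5.
Cluster 1: ranking walks positions 2-4-5-3-1; Concept 3 is ranked above Model S1 even though Model S1 lies between Concept 3 and the peak Model S2 on the axis — preferences dip and rise again. Not single-peaked.
Cluster 2 (peak Concept 2 at position 1): ranking walks positions 1-2-3-4-5, expanding outward from the peak — single-peaked.
Cluster 3 (peak Model S2 at position 2): ranking walks positions 2-1-3-4-5, expanding outward from the peak — single-peaked.
Cluster 1 violates single-peakedness, so the profile is not single-peaked on this axis.

no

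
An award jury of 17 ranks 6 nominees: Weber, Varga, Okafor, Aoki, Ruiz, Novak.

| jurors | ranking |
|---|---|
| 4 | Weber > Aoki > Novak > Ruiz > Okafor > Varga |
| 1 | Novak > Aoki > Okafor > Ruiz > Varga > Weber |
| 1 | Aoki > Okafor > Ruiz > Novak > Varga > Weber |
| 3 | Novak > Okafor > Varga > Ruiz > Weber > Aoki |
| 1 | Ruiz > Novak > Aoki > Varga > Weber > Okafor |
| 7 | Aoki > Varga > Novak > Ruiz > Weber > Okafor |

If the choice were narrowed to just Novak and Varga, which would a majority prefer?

Novak

Ballots ranking Novak above Varga: 4 + 1 + 1 + 3 + 1 = 10.
Ballots ranking Varga above Novak: 17 − 10 = 7.
Novak wins the head-to-head 10–7.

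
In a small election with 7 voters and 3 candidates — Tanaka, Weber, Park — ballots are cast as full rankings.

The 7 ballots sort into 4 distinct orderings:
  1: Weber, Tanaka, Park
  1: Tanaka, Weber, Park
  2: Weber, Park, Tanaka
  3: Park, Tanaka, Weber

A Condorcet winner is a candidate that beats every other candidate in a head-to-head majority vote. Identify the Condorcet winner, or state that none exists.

Check each pair by majority over 7 ballots:
Tanaka–Weber: Tanaka 4–3.
Tanaka–Park: Park 5–2.
Weber vs Park: Weber, 4–3.
No candidate is unbeaten: Tanaka loses to Park; Weber loses to Tanaka; Park loses to Weber. In particular Tanaka beats Weber beats Park beats Tanaka is a majority cycle — no Condorcet winner exists.

none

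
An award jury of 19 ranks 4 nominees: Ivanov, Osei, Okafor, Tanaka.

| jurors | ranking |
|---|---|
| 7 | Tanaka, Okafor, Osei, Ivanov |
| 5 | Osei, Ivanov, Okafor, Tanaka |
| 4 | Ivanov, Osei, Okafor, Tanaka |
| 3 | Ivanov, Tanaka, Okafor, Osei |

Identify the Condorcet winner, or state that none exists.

none

Head-to-head results (19 jurors):
Ivanov vs Osei: 4+3 = 7 for Ivanov, 12 for Osei — Osei by 12–7.
Ivanov vs Okafor: Ivanov preferred on 5+4+3 = 12 ballots; Ivanov wins 12–7.
Ivanov vs Tanaka: 5+4+3 = 12 for Ivanov, 7 for Tanaka — Ivanov by 12–7.
Osei vs Okafor: 9 to 10, Okafor.
Osei vs Tanaka: Osei preferred on 5+4 = 9 ballots; Tanaka wins 10–9.
Okafor vs Tanaka: 5+4 = 9 for Okafor, 10 for Tanaka — Tanaka by 10–9.
No nominee is unbeaten: Ivanov loses to Osei; Osei loses to Okafor; Okafor loses to Ivanov; Tanaka loses to Ivanov. In particular Ivanov beats Okafor beats Osei beats Ivanov is a majority cycle — no Condorcet winner exists.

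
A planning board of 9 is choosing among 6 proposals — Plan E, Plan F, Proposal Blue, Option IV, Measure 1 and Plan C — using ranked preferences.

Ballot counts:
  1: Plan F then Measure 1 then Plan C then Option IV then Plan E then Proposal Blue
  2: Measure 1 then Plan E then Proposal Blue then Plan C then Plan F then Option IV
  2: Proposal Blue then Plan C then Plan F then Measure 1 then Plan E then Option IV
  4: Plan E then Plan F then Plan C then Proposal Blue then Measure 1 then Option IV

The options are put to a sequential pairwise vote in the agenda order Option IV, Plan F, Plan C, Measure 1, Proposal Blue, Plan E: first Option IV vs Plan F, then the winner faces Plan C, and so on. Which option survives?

Plan E

Round 1: Option IV vs Plan F — 0–9, Plan F advances.
Round 2: Plan F vs Plan C — 5–4, Plan F advances.
Round 3: Plan F vs Measure 1 — 7–2, Plan F advances.
Round 4: Plan F vs Proposal Blue — 5–4, Plan F advances.
Round 5: Plan F vs Plan E — 3–6, Plan E advances.
Plan E survives the agenda.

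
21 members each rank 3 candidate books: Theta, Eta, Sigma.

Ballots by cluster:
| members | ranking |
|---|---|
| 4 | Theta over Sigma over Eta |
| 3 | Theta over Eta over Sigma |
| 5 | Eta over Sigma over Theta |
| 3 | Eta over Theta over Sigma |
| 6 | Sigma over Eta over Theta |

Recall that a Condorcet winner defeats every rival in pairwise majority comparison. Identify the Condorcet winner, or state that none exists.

Check each pair by majority over 21 ballots:
Theta vs Eta: Theta preferred on 4+3 = 7 ballots; Eta wins 14–7.
Theta vs Sigma: Sigma wins 11–10.
Eta vs Sigma: 11 to 10, Eta.
Eta beats each of Theta, Sigma — Eta is the Condorcet winner.

Eta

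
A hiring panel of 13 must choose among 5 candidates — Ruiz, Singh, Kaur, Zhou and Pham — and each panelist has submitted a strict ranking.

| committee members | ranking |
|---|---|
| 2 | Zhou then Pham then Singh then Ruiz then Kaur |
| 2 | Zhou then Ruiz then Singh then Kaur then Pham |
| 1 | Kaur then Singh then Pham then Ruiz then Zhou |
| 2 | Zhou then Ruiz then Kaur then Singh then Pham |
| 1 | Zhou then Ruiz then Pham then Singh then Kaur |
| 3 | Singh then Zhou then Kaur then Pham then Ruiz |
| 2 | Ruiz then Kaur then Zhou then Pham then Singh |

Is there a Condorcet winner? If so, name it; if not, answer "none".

Zhou

Head-to-head results (13 committee members):
Ruiz vs Singh: Ruiz is ranked higher on 2+2+1+2 = 7 ballots, Singh on 6. Ruiz wins 7–6.
Ruiz vs Kaur: 2+2+2+1+2 = 9 for Ruiz, 4 for Kaur — Ruiz by 9–4.
Ruiz vs Zhou: Zhou wins 10–3.
Ruiz vs Pham: Ruiz is ranked higher on 2+2+1+2 = 7 ballots, Pham on 6. Ruiz wins 7–6.
Singh–Kaur: Singh 8–5.
Singh vs Zhou: Zhou wins 9–4.
Singh vs Pham: 2+1+2+3 = 8 for Singh, 5 for Pham — Singh by 8–5.
Kaur vs Zhou: 1+2 = 3 for Kaur, 10 for Zhou — Zhou by 10–3.
Kaur vs Pham: Kaur is ranked higher on 2+1+2+3+2 = 10 ballots, Pham on 3. Kaur wins 10–3.
Zhou vs Pham: Zhou, 12–1.
Only Zhou has no losses; Zhou is the Condorcet winner.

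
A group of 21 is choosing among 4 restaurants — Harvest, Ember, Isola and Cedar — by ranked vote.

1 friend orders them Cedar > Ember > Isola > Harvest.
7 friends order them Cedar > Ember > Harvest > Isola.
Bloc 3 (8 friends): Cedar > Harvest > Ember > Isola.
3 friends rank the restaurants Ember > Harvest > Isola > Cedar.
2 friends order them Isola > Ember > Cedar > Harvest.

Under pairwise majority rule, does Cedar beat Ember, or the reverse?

Cedar

Ballots ranking Cedar above Ember: 1 + 7 + 8 = 16.
Ballots ranking Ember above Cedar: 21 − 16 = 5.
Cedar wins the head-to-head 16–5.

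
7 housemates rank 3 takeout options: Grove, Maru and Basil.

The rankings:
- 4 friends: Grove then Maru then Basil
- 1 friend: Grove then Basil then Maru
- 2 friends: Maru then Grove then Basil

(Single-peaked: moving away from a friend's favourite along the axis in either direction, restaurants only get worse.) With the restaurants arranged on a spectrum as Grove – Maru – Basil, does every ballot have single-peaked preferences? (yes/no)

no

Axis positions: Grove=1, Maru=2, Basil=3.
Cluster 1 (peak Grove at position 1): ranking walks positions 1-2-3, expanding outward from the peak — single-peaked.
Cluster 2: ranking walks positions 1-3-2; Basil is ranked above Maru even though Maru lies between Basil and the peak Grove on the axis — preferences dip and rise again. Not single-peaked.
Cluster 3 (peak Maru at position 2): ranking walks positions 2-1-3, expanding outward from the peak — single-peaked.
Cluster 2 violates single-peakedness, so the profile is not single-peaked on this axis.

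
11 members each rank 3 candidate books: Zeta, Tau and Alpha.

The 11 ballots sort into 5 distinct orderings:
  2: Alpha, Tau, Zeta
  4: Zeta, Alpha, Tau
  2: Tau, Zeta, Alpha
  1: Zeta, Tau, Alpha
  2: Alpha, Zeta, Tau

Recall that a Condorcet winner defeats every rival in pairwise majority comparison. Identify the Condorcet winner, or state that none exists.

Zeta

Pairwise majorities:
Zeta vs Tau: Zeta, 7–4.
Zeta vs Alpha: Zeta, 7–4.
Tau vs Alpha: Alpha wins 8–3.
Zeta defeats every rival head-to-head and is the Condorcet winner.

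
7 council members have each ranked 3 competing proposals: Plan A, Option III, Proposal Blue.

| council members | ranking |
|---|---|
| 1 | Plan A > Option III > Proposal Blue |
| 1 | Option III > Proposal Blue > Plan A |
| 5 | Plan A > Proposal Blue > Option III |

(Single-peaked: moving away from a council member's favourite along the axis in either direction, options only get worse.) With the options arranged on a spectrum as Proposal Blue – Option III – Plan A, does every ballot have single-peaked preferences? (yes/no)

no

Axis positions: Proposal Blue=1, Option III=2, Plan A=3.
Group 1 (peak Plan A at position 3): ranking walks positions 3-2-1, expanding outward from the peak — single-peaked.
Group 2 (peak Option III at position 2): ranking walks positions 2-1-3, expanding outward from the peak — single-peaked.
Group 3: ranking walks positions 3-1-2; Proposal Blue is ranked above Option III even though Option III lies between Proposal Blue and the peak Plan A on the axis — preferences dip and rise again. Not single-peaked.
Group 3 violates single-peakedness, so the profile is not single-peaked on this axis.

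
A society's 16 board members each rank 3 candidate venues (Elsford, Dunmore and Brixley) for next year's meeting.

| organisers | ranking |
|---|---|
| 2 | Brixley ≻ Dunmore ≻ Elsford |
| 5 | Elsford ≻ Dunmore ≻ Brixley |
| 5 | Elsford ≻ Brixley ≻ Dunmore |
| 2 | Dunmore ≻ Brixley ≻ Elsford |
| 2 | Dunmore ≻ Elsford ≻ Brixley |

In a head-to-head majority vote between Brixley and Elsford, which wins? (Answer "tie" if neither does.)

Elsford

Ballots ranking Brixley above Elsford: 2 + 2 = 4.
Ballots ranking Elsford above Brixley: 16 − 4 = 12.
Elsford wins the head-to-head 12–4.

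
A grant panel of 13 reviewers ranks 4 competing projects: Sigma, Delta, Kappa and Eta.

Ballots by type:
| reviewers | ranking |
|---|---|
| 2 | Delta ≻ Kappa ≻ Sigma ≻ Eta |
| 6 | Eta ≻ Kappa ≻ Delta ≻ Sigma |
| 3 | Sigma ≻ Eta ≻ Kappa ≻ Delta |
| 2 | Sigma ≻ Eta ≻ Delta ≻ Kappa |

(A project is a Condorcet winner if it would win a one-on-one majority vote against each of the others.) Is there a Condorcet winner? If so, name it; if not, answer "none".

Head-to-head results (13 reviewers):
Sigma–Delta: Delta 8–5.
Sigma vs Kappa: Kappa wins 8–5.
Sigma–Eta: Sigma 7–6.
Delta vs Kappa: 4 to 9, Kappa.
Delta vs Eta: 2 to 11, Eta.
Kappa vs Eta: 2 to 11, Eta.
No project is unbeaten: Sigma loses to Delta; Delta loses to Kappa; Kappa loses to Eta; Eta loses to Sigma. In particular Sigma beats Eta beats Delta beats Sigma is a majority cycle — no Condorcet winner exists.

none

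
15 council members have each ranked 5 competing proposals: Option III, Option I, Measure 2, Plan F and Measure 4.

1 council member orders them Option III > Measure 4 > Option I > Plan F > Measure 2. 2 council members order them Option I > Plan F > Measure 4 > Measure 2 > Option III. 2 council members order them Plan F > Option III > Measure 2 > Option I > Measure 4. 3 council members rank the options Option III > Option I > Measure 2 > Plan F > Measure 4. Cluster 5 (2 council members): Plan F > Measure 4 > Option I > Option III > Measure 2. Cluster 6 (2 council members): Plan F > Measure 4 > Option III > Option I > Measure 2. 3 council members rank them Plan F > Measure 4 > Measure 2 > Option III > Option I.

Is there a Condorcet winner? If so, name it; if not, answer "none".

Check each pair by majority over 15 ballots:
Option III vs Option I: 1+2+3+2+3 = 11 for Option III, 4 for Option I — Option III by 11–4.
Option III–Measure 2: Option III 10–5.
Option III vs Plan F: 1+3 = 4 for Option III, 11 for Plan F — Plan F by 11–4.
Option III–Measure 4: Measure 4 9–6.
Option I vs Measure 2: Option I, 10–5.
Option I–Plan F: Plan F 9–6.
Option I–Measure 4: Measure 4 8–7.
Measure 2 vs Plan F: 3 for Measure 2, 12 for Plan F — Plan F by 12–3.
Measure 2 vs Measure 4: Measure 2 is ranked higher on 2+3 = 5 ballots, Measure 4 on 10. Measure 4 wins 10–5.
Plan F vs Measure 4: Plan F is ranked higher on 2+2+3+2+2+3 = 14 ballots, Measure 4 on 1. Plan F wins 14–1.
Plan F defeats every rival head-to-head and is the Condorcet winner.

Plan F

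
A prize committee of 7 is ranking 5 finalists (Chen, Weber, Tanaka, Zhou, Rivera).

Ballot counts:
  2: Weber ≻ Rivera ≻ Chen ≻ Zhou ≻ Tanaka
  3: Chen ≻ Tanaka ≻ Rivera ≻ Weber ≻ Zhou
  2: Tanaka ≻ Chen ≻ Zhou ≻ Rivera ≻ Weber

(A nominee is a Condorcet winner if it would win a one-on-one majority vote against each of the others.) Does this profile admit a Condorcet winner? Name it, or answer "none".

Pairwise majorities:
Chen vs Weber: Chen wins 5–2.
Chen–Tanaka: Chen 5–2.
Chen vs Zhou: Chen, 7–0.
Chen vs Rivera: Chen, 5–2.
Weber vs Tanaka: Tanaka, 5–2.
Weber–Zhou: Weber 5–2.
Weber vs Rivera: Rivera wins 5–2.
Tanaka vs Zhou: Tanaka wins 5–2.
Tanaka vs Rivera: Tanaka wins 5–2.
Zhou vs Rivera: Rivera wins 5–2.
Only Chen has no losses; Chen is the Condorcet winner.

Chen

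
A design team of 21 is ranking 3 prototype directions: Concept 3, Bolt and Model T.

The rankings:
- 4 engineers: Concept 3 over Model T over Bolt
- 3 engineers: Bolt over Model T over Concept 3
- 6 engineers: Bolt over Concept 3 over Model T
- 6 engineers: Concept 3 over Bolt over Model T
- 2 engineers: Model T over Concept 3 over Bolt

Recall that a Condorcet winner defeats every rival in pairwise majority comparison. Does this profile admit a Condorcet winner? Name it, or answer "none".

Concept 3

Pairwise majorities:
Concept 3 vs Bolt: 4+6+2 = 12 for Concept 3, 9 for Bolt — Concept 3 by 12–9.
Concept 3 vs Model T: 16 to 5, Concept 3.
Bolt vs Model T: 3+6+6 = 15 for Bolt, 6 for Model T — Bolt by 15–6.
Only Concept 3 has no losses; Concept 3 is the Condorcet winner.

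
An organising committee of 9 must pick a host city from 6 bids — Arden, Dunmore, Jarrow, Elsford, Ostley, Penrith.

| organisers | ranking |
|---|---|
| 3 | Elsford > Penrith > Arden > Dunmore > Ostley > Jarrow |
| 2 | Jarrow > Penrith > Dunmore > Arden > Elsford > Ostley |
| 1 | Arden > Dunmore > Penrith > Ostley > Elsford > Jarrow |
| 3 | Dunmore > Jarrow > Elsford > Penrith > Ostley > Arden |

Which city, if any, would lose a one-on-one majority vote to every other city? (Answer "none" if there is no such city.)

Head-to-head results (9 organisers):
Arden vs Dunmore: Dunmore wins 5–4.
Arden vs Jarrow: Arden preferred on 3+1 = 4 ballots; Jarrow wins 5–4.
Arden vs Elsford: Elsford, 6–3.
Arden vs Ostley: Arden preferred on 3+2+1 = 6 ballots; Arden wins 6–3.
Arden vs Penrith: 1 to 8, Penrith.
Dunmore vs Jarrow: 7 to 2, Dunmore.
Dunmore vs Elsford: Dunmore wins 6–3.
Dunmore vs Ostley: Dunmore preferred on 3+2+1+3 = 9 ballots; Dunmore wins 9–0.
Dunmore vs Penrith: 4 to 5, Penrith.
Jarrow vs Elsford: Jarrow, 5–4.
Jarrow vs Ostley: Jarrow, 5–4.
Jarrow vs Penrith: Jarrow preferred on 2+3 = 5 ballots; Jarrow wins 5–4.
Elsford vs Ostley: Elsford wins 8–1.
Elsford vs Penrith: Elsford, 6–3.
Ostley vs Penrith: 0 for Ostley, 9 for Penrith — Penrith by 9–0.
Ostley is beaten in every head-to-head and is the Condorcet loser.

Ostley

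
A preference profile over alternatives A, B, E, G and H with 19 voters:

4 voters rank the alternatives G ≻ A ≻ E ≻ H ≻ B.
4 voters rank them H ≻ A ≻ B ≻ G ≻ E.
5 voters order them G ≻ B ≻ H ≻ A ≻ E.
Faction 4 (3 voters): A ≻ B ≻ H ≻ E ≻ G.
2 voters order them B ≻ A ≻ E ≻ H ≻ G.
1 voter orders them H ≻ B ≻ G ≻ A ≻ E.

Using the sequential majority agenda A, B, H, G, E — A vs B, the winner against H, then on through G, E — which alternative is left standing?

H

Round 1: A vs B — 11–8, A advances.
Round 2: A vs H — 9–10, H advances.
Round 3: H vs G — 10–9, H advances.
Round 4: H vs E — 13–6, H advances.
The agenda winner is H.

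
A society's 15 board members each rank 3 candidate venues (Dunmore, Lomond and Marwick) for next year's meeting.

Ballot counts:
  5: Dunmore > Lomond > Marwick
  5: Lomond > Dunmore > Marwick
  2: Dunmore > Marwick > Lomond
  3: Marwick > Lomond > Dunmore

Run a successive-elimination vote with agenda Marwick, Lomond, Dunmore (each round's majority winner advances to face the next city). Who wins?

Round 1: Marwick vs Lomond — 5–10, Lomond advances.
Round 2: Lomond vs Dunmore — 8–7, Lomond advances.
Lomond survives the agenda.

Lomond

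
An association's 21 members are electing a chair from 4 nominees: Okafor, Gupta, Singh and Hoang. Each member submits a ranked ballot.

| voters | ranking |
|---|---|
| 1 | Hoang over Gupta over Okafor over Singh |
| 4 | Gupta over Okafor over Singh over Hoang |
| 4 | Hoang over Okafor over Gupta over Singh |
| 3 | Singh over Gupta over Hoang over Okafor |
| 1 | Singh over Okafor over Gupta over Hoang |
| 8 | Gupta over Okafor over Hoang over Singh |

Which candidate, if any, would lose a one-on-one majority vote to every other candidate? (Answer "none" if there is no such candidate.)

Singh

Head-to-head results (21 voters):
Okafor vs Gupta: 4+1 = 5 for Okafor, 16 for Gupta — Gupta by 16–5.
Okafor vs Singh: Okafor, 17–4.
Okafor vs Hoang: Okafor is ranked higher on 4+1+8 = 13 ballots, Hoang on 8. Okafor wins 13–8.
Gupta vs Singh: Gupta preferred on 1+4+4+8 = 17 ballots; Gupta wins 17–4.
Gupta–Hoang: Gupta 16–5.
Singh vs Hoang: 4+3+1 = 8 for Singh, 13 for Hoang — Hoang by 13–8.
Singh is beaten in every head-to-head and is the Condorcet loser.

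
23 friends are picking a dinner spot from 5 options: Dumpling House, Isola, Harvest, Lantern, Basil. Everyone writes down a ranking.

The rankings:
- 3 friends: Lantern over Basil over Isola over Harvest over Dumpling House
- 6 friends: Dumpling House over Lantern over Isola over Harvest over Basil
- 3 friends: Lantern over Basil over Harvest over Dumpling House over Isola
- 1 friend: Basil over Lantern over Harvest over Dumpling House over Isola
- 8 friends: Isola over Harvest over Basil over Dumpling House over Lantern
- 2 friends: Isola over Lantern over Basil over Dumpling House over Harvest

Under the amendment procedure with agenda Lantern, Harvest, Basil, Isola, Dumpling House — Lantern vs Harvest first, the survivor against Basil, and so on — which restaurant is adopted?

Dumpling House

Round 1: Lantern vs Harvest — 15–8, Lantern advances.
Round 2: Lantern vs Basil — 14–9, Lantern advances.
Round 3: Lantern vs Isola — 13–10, Lantern advances.
Round 4: Lantern vs Dumpling House — 9–14, Dumpling House advances.
The agenda winner is Dumpling House.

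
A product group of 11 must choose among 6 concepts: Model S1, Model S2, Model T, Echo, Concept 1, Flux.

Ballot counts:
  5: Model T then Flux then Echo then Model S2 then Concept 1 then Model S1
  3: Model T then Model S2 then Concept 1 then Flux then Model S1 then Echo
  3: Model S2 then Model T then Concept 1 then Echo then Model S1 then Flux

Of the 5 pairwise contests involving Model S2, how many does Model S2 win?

Model S2 against each rival (11 engineers):
Model S2 vs Model S1: Model S2 wins 11–0.
Model S2 vs Model T: Model S2 preferred on 3 ballots; Model T wins 8–3.
Model S2 vs Echo: Model S2 wins 6–5.
Model S2 vs Concept 1: Model S2 preferred on 5+3+3 = 11 ballots; Model S2 wins 11–0.
Model S2 vs Flux: Model S2, 6–5.
Model S2 beats Model S1, Echo, Concept 1, Flux; loses to Model T — 4 pairwise wins.

4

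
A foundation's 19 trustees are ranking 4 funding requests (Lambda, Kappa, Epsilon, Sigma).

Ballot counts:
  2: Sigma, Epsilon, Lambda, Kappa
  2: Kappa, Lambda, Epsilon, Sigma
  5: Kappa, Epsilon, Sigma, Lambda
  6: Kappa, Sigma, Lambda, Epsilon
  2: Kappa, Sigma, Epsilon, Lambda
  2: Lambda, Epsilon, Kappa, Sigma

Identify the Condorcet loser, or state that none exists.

Epsilon

Pairwise majorities:
Lambda–Kappa: Kappa 15–4.
Lambda vs Epsilon: Lambda wins 10–9.
Lambda vs Sigma: Lambda is ranked higher on 2+2 = 4 ballots, Sigma on 15. Sigma wins 15–4.
Kappa vs Epsilon: Kappa is ranked higher on 2+5+6+2 = 15 ballots, Epsilon on 4. Kappa wins 15–4.
Kappa vs Sigma: Kappa, 17–2.
Epsilon vs Sigma: 9 to 10, Sigma.
Epsilon loses to every other project — it is the Condorcet loser.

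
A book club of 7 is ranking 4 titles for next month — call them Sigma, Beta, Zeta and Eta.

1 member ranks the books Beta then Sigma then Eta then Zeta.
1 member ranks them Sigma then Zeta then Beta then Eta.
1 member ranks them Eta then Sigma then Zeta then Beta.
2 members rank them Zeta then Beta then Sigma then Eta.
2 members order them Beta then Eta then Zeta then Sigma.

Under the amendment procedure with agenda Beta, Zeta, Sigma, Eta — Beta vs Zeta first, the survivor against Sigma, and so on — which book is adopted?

Round 1: Beta vs Zeta — 3–4, Zeta advances.
Round 2: Zeta vs Sigma — 4–3, Zeta advances.
Round 3: Zeta vs Eta — 3–4, Eta advances.
Eta survives the agenda.

Eta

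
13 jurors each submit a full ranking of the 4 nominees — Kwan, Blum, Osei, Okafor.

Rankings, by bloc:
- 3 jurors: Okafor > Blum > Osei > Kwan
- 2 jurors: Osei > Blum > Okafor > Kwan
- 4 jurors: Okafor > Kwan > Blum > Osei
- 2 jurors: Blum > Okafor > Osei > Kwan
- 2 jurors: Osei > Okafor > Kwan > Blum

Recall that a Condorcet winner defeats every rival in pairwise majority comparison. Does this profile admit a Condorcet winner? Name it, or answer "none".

Check each pair by majority over 13 ballots:
Kwan vs Blum: 4+2 = 6 for Kwan, 7 for Blum — Blum by 7–6.
Kwan vs Osei: Kwan is ranked higher on 4 ballots, Osei on 9. Osei wins 9–4.
Kwan vs Okafor: Kwan is ranked higher on 0 ballots, Okafor on 13. Okafor wins 13–0.
Blum vs Osei: 9 to 4, Blum.
Blum vs Okafor: Blum preferred on 2+2 = 4 ballots; Okafor wins 9–4.
Osei vs Okafor: 4 to 9, Okafor.
Only Okafor has no losses; Okafor is the Condorcet winner.

Okafor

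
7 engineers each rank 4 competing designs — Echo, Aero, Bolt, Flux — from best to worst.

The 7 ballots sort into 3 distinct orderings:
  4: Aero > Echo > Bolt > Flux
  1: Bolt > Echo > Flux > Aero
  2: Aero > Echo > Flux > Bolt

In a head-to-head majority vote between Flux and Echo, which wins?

Echo

No ballot ranks Flux above Echo: 0.
Ballots ranking Echo above Flux: 7 − 0 = 7.
Echo wins the head-to-head 7–0.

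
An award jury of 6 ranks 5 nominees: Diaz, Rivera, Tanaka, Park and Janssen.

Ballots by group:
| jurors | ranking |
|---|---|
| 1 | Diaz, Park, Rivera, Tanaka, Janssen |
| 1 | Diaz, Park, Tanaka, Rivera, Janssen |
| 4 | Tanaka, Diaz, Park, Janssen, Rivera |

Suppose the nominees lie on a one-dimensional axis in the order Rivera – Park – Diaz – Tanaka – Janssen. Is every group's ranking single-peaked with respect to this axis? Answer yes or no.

yes

Axis positions: Rivera=1, Park=2, Diaz=3, Tanaka=4, Janssen=5.
Group 1 (peak Diaz at position 3): ranking walks positions 3-2-1-4-5, expanding outward from the peak — single-peaked.
Group 2 (peak Diaz at position 3): ranking walks positions 3-2-4-1-5, expanding outward from the peak — single-peaked.
Group 3 (peak Tanaka at position 4): ranking walks positions 4-3-2-5-1, expanding outward from the peak — single-peaked.
Every ranking is single-peaked on this axis.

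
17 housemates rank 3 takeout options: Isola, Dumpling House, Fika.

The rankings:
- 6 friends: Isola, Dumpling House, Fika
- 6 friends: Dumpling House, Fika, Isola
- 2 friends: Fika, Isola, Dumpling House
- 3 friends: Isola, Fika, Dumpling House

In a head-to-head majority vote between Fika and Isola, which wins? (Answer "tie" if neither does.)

Isola

Ballots ranking Fika above Isola: 6 + 2 = 8.
Ballots ranking Isola above Fika: 17 − 8 = 9.
Isola wins the head-to-head 9–8.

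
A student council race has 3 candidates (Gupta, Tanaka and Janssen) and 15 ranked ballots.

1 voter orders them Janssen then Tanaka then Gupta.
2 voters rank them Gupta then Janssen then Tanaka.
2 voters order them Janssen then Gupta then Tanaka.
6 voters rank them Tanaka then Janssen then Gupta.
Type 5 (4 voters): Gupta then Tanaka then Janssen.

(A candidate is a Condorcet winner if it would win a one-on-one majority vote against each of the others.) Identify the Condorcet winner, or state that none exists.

none

Pairwise majorities:
Gupta vs Tanaka: 8 to 7, Gupta.
Gupta vs Janssen: 6 to 9, Janssen.
Tanaka vs Janssen: Tanaka is ranked higher on 6+4 = 10 ballots, Janssen on 5. Tanaka wins 10–5.
Every candidate loses at least once (Gupta loses to Janssen; Tanaka loses to Gupta; Janssen loses to Tanaka). The majority relation contains the cycle Gupta beats Tanaka beats Janssen beats Gupta, so there is no Condorcet winner.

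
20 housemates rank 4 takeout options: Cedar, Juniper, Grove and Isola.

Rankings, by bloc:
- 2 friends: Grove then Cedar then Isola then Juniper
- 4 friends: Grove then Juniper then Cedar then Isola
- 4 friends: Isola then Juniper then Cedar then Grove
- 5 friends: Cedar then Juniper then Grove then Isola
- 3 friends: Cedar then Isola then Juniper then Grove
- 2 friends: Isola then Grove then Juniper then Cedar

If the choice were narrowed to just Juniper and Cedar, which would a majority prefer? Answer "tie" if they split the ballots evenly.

Ballots ranking Juniper above Cedar: 4 + 4 + 2 = 10.
Ballots ranking Cedar above Juniper: 20 − 10 = 10.
10–10: the pair ties.

tie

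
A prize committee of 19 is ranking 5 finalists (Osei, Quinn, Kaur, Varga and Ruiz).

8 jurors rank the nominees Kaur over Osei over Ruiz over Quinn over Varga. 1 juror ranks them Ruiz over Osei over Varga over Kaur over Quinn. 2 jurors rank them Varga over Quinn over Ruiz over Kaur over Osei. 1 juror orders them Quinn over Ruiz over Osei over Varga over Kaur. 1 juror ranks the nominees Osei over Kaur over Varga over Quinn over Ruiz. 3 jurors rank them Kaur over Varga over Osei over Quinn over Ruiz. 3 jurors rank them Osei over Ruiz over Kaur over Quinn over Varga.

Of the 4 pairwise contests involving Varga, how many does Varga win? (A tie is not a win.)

Varga against each rival (19 jurors):
Varga–Osei: Osei 14–5.
Varga vs Quinn: Varga is ranked higher on 1+2+1+3 = 7 ballots, Quinn on 12. Quinn wins 12–7.
Varga–Kaur: Kaur 15–4.
Varga vs Ruiz: Varga preferred on 2+1+3 = 6 ballots; Ruiz wins 13–6.
Varga beats no one; loses to Osei, Quinn, Kaur, Ruiz — 0 pairwise wins.

0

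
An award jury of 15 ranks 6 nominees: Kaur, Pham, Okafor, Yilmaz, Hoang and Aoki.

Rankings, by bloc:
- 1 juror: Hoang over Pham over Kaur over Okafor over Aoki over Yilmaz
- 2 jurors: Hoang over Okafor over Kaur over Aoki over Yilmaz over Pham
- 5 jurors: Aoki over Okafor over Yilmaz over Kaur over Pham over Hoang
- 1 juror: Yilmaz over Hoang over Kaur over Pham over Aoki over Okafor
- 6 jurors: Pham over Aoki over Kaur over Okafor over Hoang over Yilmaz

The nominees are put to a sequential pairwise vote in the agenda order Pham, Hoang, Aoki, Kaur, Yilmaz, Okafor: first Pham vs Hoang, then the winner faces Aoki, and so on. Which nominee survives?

Kaur

Round 1: Pham vs Hoang — 11–4, Pham advances.
Round 2: Pham vs Aoki — 8–7, Pham advances.
Round 3: Pham vs Kaur — 7–8, Kaur advances.
Round 4: Kaur vs Yilmaz — 9–6, Kaur advances.
Round 5: Kaur vs Okafor — 8–7, Kaur advances.
The agenda winner is Kaur.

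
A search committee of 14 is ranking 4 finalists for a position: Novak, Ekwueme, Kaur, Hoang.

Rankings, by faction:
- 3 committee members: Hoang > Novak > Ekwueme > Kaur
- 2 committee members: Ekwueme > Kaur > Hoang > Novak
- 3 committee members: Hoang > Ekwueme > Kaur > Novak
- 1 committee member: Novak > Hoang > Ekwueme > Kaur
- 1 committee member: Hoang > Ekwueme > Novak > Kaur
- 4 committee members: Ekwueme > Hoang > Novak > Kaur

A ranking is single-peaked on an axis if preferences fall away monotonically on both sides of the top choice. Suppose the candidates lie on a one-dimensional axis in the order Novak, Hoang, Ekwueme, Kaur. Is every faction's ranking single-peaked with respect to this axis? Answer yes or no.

yes

Axis positions: Novak=1, Hoang=2, Ekwueme=3, Kaur=4.
Faction 1 (peak Hoang at position 2): ranking walks positions 2-1-3-4, expanding outward from the peak — single-peaked.
Faction 2 (peak Ekwueme at position 3): ranking walks positions 3-4-2-1, expanding outward from the peak — single-peaked.
Faction 3 (peak Hoang at position 2): ranking walks positions 2-3-4-1, expanding outward from the peak — single-peaked.
Faction 4 (peak Novak at position 1): ranking walks positions 1-2-3-4, expanding outward from the peak — single-peaked.
Faction 5 (peak Hoang at position 2): ranking walks positions 2-3-1-4, expanding outward from the peak — single-peaked.
Faction 6 (peak Ekwueme at position 3): ranking walks positions 3-2-1-4, expanding outward from the peak — single-peaked.
Every ranking is single-peaked on this axis.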